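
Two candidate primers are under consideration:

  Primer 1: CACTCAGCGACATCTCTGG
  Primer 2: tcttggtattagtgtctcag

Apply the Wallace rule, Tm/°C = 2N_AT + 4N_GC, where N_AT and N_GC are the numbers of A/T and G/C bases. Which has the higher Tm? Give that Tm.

Primer 1, 60°C

Primer 1: A+T=8, G+C=11 → Tm = 2(8)+4(11) = 60°C
Primer 2: A+T=12, G+C=8 → Tm = 2(12)+4(8) = 56°C
60°C vs 56°C → primer 1 is higher.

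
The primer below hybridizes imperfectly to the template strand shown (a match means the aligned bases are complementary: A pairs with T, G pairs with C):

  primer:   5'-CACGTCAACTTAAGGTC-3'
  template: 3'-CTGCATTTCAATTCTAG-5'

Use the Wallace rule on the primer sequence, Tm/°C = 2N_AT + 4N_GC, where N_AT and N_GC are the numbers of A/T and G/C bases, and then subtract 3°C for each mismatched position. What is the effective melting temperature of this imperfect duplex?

38°C

Primer base counts: A=5, T=4, G=3, C=5 → A+T=9, G+C=8
Perfect-match Tm = 2(9) + 4(8) = 18 + 32 = 50°C
Mismatches (positions where the bases are not complementary): 4 (at positions 1, 6, 9, 15)
Effective Tm = 50 − 4×3 = 50 − 12 = 38°C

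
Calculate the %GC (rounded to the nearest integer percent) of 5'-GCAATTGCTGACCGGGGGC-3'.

68%

Counting bases: T=3, G=8, C=5, A=3
G+C = 8 + 5 = 13 out of 19 bases
%GC = 13/19 × 100 = 68.42% ≈ 68%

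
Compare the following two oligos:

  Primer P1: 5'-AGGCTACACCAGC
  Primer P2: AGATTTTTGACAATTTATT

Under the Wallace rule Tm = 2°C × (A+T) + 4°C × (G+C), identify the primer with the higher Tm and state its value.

Primer P1: A+T=5, G+C=8 → Tm = 2(5)+4(8) = 42°C
Primer P2: A+T=16, G+C=3 → Tm = 2(16)+4(3) = 44°C
42°C vs 44°C → primer P2 is higher.

Primer P2, 44°C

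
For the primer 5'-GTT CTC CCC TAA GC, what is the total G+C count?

8

Counting bases: T=4, G=2, C=6, A=2
G+C = 2 + 6 = 8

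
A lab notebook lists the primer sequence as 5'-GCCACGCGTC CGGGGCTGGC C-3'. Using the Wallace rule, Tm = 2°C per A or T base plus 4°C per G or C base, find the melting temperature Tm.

Base counts: G=9, C=9, T=2, A=1
So N_AT = 3 and N_GC = 18.
Tm = 4·18 + 2·3 = 72 + 6 = 78°C

78°C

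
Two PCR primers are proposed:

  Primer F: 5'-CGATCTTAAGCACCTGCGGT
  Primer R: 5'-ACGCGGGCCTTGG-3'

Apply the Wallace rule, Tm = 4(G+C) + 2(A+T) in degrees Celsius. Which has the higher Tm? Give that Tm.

Primer F, 62°C

Primer F: A+T=9, G+C=11 → Tm = 2(9)+4(11) = 62°C
Primer R: A+T=3, G+C=10 → Tm = 2(3)+4(10) = 46°C
62°C vs 46°C → primer F is higher.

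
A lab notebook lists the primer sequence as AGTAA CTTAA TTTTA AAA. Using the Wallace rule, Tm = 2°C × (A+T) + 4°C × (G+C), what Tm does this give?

40°C

Counting bases: G=1, C=1, T=7, A=9
A+T = 16, G+C = 2
Tm = 2×16 + 4×2 = 40°C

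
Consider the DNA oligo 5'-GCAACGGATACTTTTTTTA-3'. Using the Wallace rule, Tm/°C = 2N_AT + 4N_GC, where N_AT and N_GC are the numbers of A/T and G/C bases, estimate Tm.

Scanning the sequence gives A=5, G=3, T=8, C=3.
So N_AT = 13 and N_GC = 6.
Tm = 2×13 + 4×6 = 50°C

50°C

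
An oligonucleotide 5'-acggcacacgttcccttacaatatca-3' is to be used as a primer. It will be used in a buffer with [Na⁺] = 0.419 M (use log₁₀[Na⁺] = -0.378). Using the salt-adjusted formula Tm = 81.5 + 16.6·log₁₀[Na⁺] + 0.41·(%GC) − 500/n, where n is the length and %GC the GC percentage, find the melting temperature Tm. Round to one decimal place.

Length n = 26. Base counts: T=6, A=8, C=9, G=3
G+C = 12, so %GC = 12/26 × 100 = 46.154%
Salt term: 16.6 × (-0.378) = -6.275
GC term: 0.41 × 46.154 = 18.923; length term: −500/26 = −19.231
Tm = 81.5 + (-6.275) + 18.923 − 19.231 = 74.917 → 74.9°C

74.9°C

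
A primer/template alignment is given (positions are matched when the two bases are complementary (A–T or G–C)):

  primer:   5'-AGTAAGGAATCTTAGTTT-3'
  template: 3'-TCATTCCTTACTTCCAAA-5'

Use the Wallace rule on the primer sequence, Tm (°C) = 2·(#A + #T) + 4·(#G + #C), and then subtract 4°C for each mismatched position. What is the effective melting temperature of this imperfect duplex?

Primer base counts: A=6, T=7, G=4, C=1 → A+T=13, G+C=5
Perfect-match Tm = 2(13) + 4(5) = 26 + 20 = 46°C
Mismatches (positions where the bases are not complementary): 4 (at positions 11, 12, 13, 14)
Effective Tm = 46 − 4×4 = 46 − 16 = 30°C

30°C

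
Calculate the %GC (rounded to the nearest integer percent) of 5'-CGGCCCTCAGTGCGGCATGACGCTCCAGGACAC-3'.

70%

Scanning the sequence gives G=10, T=4, A=6, C=13.
G+C = 10 + 13 = 23 out of 33 bases
%GC = 23/33 × 100 = 69.7% ≈ 70%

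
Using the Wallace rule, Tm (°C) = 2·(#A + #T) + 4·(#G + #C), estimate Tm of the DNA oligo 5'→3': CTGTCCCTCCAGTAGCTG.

58°C

Base counts: G=4, T=5, C=7, A=2
AT pairs contribute 7, GC pairs contribute 11.
Tm = 2×7 + 4×11 = 58°C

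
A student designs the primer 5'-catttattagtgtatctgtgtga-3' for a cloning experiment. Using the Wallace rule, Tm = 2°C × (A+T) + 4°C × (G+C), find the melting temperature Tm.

Scanning the sequence gives A=5, G=5, C=2, T=11.
A+T = 16, G+C = 7
Tm = 4·7 + 2·16 = 28 + 32 = 60°C

60°C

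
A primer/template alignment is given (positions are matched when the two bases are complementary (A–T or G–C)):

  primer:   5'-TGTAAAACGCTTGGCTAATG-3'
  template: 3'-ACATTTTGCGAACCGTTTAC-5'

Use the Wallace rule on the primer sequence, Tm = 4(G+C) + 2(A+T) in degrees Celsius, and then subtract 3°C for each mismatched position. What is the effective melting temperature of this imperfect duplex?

53°C

Primer base counts: A=6, T=6, G=5, C=3 → A+T=12, G+C=8
Perfect-match Tm = 2(12) + 4(8) = 24 + 32 = 56°C
Mismatches (positions where the bases are not complementary): 1 (at position 16)
Effective Tm = 56 − 1×3 = 56 − 3 = 53°C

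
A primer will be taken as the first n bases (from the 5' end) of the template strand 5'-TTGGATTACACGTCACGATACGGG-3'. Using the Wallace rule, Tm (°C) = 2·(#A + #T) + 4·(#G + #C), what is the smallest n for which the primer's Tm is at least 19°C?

n = 8

First 7 bases: TTGGATT → Tm = 18°C (< 19°C)
First 8 bases: TTGGATTA → Tm = 20°C (≥ 19°C)
Since every base adds ≥2°C, Tm only increases with n, so the threshold is first crossed at n = 8.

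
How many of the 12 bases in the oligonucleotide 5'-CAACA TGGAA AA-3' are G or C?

4

Base counts: T=1, G=2, A=7, C=2
G+C = 2 + 2 = 4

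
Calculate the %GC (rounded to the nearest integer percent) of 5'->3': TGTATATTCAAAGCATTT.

C=2, A=6, T=8, G=2
G+C = 2 + 2 = 4 out of 18 bases
%GC = 4/18 × 100 = 22.22% ≈ 22%

22%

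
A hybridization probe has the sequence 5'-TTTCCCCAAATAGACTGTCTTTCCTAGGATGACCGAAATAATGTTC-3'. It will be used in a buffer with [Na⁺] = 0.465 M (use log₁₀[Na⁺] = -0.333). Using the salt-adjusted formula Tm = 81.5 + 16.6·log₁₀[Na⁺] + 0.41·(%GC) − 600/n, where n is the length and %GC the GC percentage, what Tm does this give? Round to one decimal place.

79.0°C

Length n = 46. Counting bases: C=11, T=15, G=7, A=13
G+C = 18, so %GC = 18/46 × 100 = 39.13%
Salt term: 16.6 × (-0.333) = -5.528
GC term: 0.41 × 39.13 = 16.043; length term: −600/46 = −13.043
Tm = 81.5 + (-5.528) + 16.043 − 13.043 = 78.972 → 79.0°C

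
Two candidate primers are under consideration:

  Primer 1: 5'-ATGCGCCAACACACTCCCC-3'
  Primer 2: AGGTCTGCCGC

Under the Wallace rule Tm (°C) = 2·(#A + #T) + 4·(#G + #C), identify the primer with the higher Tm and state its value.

Primer 1, 62°C

Primer 1: A+T=7, G+C=12 → Tm = 2(7)+4(12) = 62°C
Primer 2: A+T=3, G+C=8 → Tm = 2(3)+4(8) = 38°C
62°C vs 38°C → primer 1 is higher.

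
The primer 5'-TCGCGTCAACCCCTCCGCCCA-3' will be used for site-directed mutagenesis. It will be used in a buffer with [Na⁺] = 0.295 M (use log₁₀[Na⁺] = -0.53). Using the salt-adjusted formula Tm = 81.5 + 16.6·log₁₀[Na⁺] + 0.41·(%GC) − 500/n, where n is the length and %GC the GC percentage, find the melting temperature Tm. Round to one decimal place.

78.2°C

Length n = 21. Counting bases: T=3, A=3, G=3, C=12
G+C = 15, so %GC = 15/21 × 100 = 71.429%
Salt term: 16.6 × (-0.53) = -8.798
GC term: 0.41 × 71.429 = 29.286; length term: −500/21 = −23.81
Tm = 81.5 + (-8.798) + 29.286 − 23.81 = 78.178 → 78.2°C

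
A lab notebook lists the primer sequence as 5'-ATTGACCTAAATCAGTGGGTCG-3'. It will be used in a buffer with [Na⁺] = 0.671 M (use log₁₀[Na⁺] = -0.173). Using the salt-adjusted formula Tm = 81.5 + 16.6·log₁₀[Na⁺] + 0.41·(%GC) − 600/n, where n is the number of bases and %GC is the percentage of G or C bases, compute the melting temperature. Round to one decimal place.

70.0°C

Length n = 22. T=6, C=4, G=6, A=6
G+C = 10, so %GC = 10/22 × 100 = 45.455%
Salt term: 16.6 × (-0.173) = -2.872
GC term: 0.41 × 45.455 = 18.637; length term: −600/22 = −27.273
Tm = 81.5 + (-2.872) + 18.637 − 27.273 = 69.992 → 70.0°C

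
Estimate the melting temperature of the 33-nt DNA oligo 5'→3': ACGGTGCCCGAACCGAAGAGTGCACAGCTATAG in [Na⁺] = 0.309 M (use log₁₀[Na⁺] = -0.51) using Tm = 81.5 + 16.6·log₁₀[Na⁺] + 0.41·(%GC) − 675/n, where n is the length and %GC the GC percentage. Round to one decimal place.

Length n = 33. T=4, G=10, A=10, C=9
G+C = 19, so %GC = 19/33 × 100 = 57.576%
Salt term: 16.6 × (-0.51) = -8.466
GC term: 0.41 × 57.576 = 23.606; length term: −675/33 = −20.455
Tm = 81.5 + (-8.466) + 23.606 − 20.455 = 76.185 → 76.2°C

76.2°C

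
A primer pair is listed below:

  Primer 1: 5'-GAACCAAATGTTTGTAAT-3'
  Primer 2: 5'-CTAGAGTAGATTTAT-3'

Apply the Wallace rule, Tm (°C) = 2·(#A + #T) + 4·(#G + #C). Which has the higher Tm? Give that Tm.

Primer 1, 46°C

Primer 1: A+T=13, G+C=5 → Tm = 2(13)+4(5) = 46°C
Primer 2: A+T=11, G+C=4 → Tm = 2(11)+4(4) = 38°C
46°C vs 38°C → primer 1 is higher.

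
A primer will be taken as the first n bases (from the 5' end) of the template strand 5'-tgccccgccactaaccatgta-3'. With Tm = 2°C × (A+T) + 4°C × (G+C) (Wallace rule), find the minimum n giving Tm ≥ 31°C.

n = 9

First 8 bases: TGCCCCGC → Tm = 30°C (< 31°C)
First 9 bases: TGCCCCGCC → Tm = 34°C (≥ 31°C)
Since every base adds ≥2°C, Tm only increases with n, so the threshold is first crossed at n = 9.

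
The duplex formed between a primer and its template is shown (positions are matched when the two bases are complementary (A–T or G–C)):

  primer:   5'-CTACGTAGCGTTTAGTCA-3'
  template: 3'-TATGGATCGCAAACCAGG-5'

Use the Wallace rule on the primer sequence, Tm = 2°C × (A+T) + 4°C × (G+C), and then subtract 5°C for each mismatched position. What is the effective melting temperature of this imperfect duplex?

Primer base counts: A=4, T=6, G=4, C=4 → A+T=10, G+C=8
Perfect-match Tm = 2(10) + 4(8) = 20 + 32 = 52°C
Mismatches (positions where the bases are not complementary): 4 (at positions 1, 5, 14, 18)
Effective Tm = 52 − 4×5 = 52 − 20 = 32°C

32°C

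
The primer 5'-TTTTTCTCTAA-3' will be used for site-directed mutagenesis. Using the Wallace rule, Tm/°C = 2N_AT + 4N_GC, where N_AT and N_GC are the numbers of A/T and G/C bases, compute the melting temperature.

26°C

Base counts: G=0, C=2, A=2, T=7
So N_AT = 9 and N_GC = 2.
Tm = 2(9) + 4(2) = 18 + 8 = 26°C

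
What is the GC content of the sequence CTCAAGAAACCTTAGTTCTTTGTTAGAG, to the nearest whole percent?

T=10, A=8, G=5, C=5
G+C = 5 + 5 = 10 out of 28 bases
%GC = 10/28 × 100 = 35.71% ≈ 36%

36%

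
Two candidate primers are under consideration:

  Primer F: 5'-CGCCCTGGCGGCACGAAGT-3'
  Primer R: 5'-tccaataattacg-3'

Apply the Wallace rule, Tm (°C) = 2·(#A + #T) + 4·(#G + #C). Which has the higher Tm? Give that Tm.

Primer F, 66°C

Primer F: A+T=5, G+C=14 → Tm = 2(5)+4(14) = 66°C
Primer R: A+T=9, G+C=4 → Tm = 2(9)+4(4) = 34°C
66°C vs 34°C → primer F is higher.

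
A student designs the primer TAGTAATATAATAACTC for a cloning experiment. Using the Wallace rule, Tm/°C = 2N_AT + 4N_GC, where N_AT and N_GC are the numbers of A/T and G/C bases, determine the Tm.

40°C

Scanning the sequence gives G=1, C=2, A=8, T=6.
AT pairs contribute 14, GC pairs contribute 3.
Tm = 4·3 + 2·14 = 12 + 28 = 40°C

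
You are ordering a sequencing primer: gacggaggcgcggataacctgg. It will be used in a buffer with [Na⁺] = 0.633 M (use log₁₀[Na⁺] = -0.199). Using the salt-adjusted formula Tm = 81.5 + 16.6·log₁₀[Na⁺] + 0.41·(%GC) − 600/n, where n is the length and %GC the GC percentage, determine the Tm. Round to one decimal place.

78.9°C

Length n = 22. Scanning the sequence gives T=2, C=5, G=10, A=5.
G+C = 15, so %GC = 15/22 × 100 = 68.182%
Salt term: 16.6 × (-0.199) = -3.303
GC term: 0.41 × 68.182 = 27.955; length term: −600/22 = −27.273
Tm = 81.5 + (-3.303) + 27.955 − 27.273 = 78.879 → 78.9°C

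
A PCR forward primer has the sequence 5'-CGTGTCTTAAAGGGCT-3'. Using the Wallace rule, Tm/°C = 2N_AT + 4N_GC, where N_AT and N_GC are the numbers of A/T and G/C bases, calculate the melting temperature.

Scanning the sequence gives C=3, G=5, A=3, T=5.
So N_AT = 8 and N_GC = 8.
Tm = 2(8) + 4(8) = 16 + 32 = 48°C

48°C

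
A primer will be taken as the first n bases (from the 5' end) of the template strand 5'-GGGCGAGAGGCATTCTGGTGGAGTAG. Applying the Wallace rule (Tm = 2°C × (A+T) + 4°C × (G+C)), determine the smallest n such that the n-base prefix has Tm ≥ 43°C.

First 12 bases: GGGCGAGAGGCA → Tm = 42°C (< 43°C)
First 13 bases: GGGCGAGAGGCAT → Tm = 44°C (≥ 43°C)
Each additional base adds 2°C (A/T) or 4°C (G/C), so Tm is non-decreasing in n; n = 13 is the first length to reach 43°C.

n = 13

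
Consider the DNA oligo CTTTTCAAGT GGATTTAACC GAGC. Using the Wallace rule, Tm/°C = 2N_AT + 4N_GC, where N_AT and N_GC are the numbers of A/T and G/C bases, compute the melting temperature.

68°C

Base counts: G=5, C=5, T=8, A=6
AT pairs contribute 14, GC pairs contribute 10.
Tm = 2(14) + 4(10) = 28 + 40 = 68°C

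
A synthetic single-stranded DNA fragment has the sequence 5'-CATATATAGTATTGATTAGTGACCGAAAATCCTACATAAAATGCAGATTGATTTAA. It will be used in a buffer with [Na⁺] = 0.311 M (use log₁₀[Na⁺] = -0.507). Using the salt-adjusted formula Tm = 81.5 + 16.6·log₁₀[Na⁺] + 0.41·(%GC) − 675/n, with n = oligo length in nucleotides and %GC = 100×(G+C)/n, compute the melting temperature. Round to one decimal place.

72.0°C

Length n = 56. Counting bases: G=8, A=23, C=7, T=18
G+C = 15, so %GC = 15/56 × 100 = 26.786%
Salt term: 16.6 × (-0.507) = -8.416
GC term: 0.41 × 26.786 = 10.982; length term: −675/56 = −12.054
Tm = 81.5 + (-8.416) + 10.982 − 12.054 = 72.012 → 72.0°C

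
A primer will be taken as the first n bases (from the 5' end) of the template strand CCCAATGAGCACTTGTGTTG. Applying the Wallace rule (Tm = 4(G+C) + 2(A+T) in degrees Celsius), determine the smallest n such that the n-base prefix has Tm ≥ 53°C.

First 17 bases: CCCAATGAGCACTTGTG → Tm = 52°C (< 53°C)
First 18 bases: CCCAATGAGCACTTGTGT → Tm = 54°C (≥ 53°C)
Each additional base adds 2°C (A/T) or 4°C (G/C), so Tm is non-decreasing in n; n = 18 is the first length to reach 53°C.

n = 18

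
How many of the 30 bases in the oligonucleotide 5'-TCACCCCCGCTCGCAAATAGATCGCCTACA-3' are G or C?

17

Base counts: G=4, C=13, A=8, T=5
Total G or C: 4 + 13 = 17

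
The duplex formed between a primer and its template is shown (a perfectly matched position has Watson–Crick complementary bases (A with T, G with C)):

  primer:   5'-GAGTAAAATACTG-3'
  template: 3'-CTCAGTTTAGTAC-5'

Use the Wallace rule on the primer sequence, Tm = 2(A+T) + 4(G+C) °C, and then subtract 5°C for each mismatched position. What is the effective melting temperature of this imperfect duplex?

19°C

Primer base counts: A=6, T=3, G=3, C=1 → A+T=9, G+C=4
Perfect-match Tm = 2(9) + 4(4) = 18 + 16 = 34°C
Mismatches (positions where the bases are not complementary): 3 (at positions 5, 10, 11)
Effective Tm = 34 − 3×5 = 34 − 15 = 19°C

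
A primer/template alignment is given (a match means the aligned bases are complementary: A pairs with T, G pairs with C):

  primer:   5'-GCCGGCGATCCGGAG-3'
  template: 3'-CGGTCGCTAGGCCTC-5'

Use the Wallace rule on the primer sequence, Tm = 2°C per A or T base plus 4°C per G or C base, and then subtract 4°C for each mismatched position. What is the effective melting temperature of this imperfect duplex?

Primer base counts: A=2, T=1, G=7, C=5 → A+T=3, G+C=12
Perfect-match Tm = 2(3) + 4(12) = 6 + 48 = 54°C
Mismatches (positions where the bases are not complementary): 1 (at position 4)
Effective Tm = 54 − 1×4 = 54 − 4 = 50°C

50°C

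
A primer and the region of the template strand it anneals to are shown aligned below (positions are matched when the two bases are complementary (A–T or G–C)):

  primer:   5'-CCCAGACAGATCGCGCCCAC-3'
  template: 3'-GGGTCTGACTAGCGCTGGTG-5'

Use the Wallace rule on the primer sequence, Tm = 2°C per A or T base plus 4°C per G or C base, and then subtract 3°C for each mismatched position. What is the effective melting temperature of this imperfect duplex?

62°C

Primer base counts: A=5, T=1, G=4, C=10 → A+T=6, G+C=14
Perfect-match Tm = 2(6) + 4(14) = 12 + 56 = 68°C
Mismatches (positions where the bases are not complementary): 2 (at positions 8, 16)
Effective Tm = 68 − 2×3 = 68 − 6 = 62°C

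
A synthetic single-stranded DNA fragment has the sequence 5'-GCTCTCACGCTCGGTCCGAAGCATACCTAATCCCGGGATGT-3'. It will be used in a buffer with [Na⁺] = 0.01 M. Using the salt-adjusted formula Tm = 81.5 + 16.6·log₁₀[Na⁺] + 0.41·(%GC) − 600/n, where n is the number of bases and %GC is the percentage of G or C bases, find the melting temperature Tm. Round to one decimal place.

Length n = 41. Counting bases: T=9, G=10, C=14, A=8
G+C = 24, so %GC = 24/41 × 100 = 58.537%
Salt term: 16.6 × (-2) = -33.2
GC term: 0.41 × 58.537 = 24; length term: −600/41 = −14.634
Tm = 81.5 + (-33.2) + 24 − 14.634 = 57.666 → 57.7°C

57.7°C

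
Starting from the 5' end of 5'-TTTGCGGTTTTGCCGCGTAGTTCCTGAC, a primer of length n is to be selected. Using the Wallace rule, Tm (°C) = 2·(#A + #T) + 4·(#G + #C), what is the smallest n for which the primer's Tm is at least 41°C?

n = 14

First 13 bases: TTTGCGGTTTTGC → Tm = 38°C (< 41°C)
First 14 bases: TTTGCGGTTTTGCC → Tm = 42°C (≥ 41°C)
Since every base adds ≥2°C, Tm only increases with n, so the threshold is first crossed at n = 14.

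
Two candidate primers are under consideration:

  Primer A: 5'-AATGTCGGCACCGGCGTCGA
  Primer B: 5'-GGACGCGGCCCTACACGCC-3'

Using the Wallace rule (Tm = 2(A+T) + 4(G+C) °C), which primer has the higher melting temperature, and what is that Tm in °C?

Primer A: A+T=7, G+C=13 → Tm = 2(7)+4(13) = 66°C
Primer B: A+T=4, G+C=15 → Tm = 2(4)+4(15) = 68°C
66°C vs 68°C → primer B is higher.

Primer B, 68°C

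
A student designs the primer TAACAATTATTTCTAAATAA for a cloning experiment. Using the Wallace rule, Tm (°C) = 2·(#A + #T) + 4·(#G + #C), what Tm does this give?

Counting bases: G=0, T=8, A=10, C=2
So N_AT = 18 and N_GC = 2.
Tm = 2(18) + 4(2) = 36 + 8 = 44°C

44°C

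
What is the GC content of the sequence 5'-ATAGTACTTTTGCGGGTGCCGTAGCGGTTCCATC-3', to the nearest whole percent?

Base counts: C=8, A=5, T=11, G=10
G+C = 10 + 8 = 18 out of 34 bases
%GC = 18/34 × 100 = 52.94% ≈ 53%

53%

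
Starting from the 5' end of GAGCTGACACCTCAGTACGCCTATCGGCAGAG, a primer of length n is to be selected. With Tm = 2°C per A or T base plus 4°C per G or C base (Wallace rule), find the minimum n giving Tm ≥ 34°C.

First 10 bases: GAGCTGACAC → Tm = 32°C (< 34°C)
First 11 bases: GAGCTGACACC → Tm = 36°C (≥ 34°C)
Since every base adds ≥2°C, Tm only increases with n, so the threshold is first crossed at n = 11.

n = 11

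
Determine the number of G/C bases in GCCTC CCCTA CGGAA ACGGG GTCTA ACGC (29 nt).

Base counts: A=6, T=4, C=11, G=8
Total G or C: 8 + 11 = 19

19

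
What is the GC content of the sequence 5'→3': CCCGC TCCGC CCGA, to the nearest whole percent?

Scanning the sequence gives G=3, A=1, C=9, T=1.
G+C = 3 + 9 = 12 out of 14 bases
%GC = 12/14 × 100 = 85.71% ≈ 86%

86%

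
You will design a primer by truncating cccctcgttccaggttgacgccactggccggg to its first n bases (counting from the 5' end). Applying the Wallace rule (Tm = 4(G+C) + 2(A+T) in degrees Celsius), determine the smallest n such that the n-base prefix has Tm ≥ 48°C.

n = 14

First 13 bases: CCCCTCGTTCCAG → Tm = 44°C (< 48°C)
First 14 bases: CCCCTCGTTCCAGG → Tm = 48°C (≥ 48°C)
Since every base adds ≥2°C, Tm only increases with n, so the threshold is first crossed at n = 14.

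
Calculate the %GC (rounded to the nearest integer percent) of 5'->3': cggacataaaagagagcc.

C=4, A=8, T=1, G=5
G+C = 5 + 4 = 9 out of 18 bases
%GC = 9/18 × 100 = 50% ≈ 50%

50%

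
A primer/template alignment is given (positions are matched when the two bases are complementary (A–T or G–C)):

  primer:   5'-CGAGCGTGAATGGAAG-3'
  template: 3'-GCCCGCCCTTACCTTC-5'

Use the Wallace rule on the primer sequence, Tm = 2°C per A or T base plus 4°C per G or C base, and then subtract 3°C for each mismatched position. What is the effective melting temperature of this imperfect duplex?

44°C

Primer base counts: A=5, T=2, G=7, C=2 → A+T=7, G+C=9
Perfect-match Tm = 2(7) + 4(9) = 14 + 36 = 50°C
Mismatches (positions where the bases are not complementary): 2 (at positions 3, 7)
Effective Tm = 50 − 2×3 = 50 − 6 = 44°C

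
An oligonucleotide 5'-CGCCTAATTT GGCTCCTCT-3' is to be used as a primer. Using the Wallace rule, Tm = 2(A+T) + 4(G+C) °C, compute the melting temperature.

58°C

Base counts: A=2, T=7, G=3, C=7
So N_AT = 9 and N_GC = 10.
Tm = 4·10 + 2·9 = 40 + 18 = 58°C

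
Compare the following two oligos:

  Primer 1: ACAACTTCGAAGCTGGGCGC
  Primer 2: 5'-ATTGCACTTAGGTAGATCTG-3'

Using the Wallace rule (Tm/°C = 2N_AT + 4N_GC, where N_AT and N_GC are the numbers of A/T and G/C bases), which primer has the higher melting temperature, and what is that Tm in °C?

Primer 1, 64°C

Primer 1: A+T=8, G+C=12 → Tm = 2(8)+4(12) = 64°C
Primer 2: A+T=12, G+C=8 → Tm = 2(12)+4(8) = 56°C
64°C vs 56°C → primer 1 is higher.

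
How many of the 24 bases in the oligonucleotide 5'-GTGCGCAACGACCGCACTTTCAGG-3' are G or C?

Counting bases: T=4, C=8, G=7, A=5
Total G or C: 7 + 8 = 15

15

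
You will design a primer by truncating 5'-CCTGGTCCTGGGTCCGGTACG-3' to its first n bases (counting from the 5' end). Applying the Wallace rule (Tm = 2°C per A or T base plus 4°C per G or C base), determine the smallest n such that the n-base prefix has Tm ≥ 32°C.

n = 10

First 9 bases: CCTGGTCCT → Tm = 30°C (< 32°C)
First 10 bases: CCTGGTCCTG → Tm = 34°C (≥ 32°C)
Since every base adds ≥2°C, Tm only increases with n, so the threshold is first crossed at n = 10.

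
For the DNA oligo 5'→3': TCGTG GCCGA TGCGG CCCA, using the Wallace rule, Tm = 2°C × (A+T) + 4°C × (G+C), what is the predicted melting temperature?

Base counts: C=7, T=3, A=2, G=7
A+T = 5, G+C = 14
Tm = 2×5 + 4×14 = 66°C

66°C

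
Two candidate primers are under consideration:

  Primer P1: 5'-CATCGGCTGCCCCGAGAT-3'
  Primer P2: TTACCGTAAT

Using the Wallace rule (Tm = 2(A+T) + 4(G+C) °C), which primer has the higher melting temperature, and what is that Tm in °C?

Primer P1: A+T=6, G+C=12 → Tm = 2(6)+4(12) = 60°C
Primer P2: A+T=7, G+C=3 → Tm = 2(7)+4(3) = 26°C
60°C vs 26°C → primer P1 is higher.

Primer P1, 60°C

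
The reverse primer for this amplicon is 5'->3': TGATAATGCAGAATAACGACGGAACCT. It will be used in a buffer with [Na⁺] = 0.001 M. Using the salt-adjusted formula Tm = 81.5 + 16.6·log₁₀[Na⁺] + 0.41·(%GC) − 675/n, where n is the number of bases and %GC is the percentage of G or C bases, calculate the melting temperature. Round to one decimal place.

Length n = 27. Scanning the sequence gives G=6, T=5, C=5, A=11.
G+C = 11, so %GC = 11/27 × 100 = 40.741%
Salt term: 16.6 × (-3) = -49.8
GC term: 0.41 × 40.741 = 16.704; length term: −675/27 = −25
Tm = 81.5 + (-49.8) + 16.704 − 25 = 23.404 → 23.4°C

23.4°C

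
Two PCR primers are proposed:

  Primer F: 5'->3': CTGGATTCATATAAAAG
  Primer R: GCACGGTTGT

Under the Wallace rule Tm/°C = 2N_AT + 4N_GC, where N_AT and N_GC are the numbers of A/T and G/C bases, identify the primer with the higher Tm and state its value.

Primer F: A+T=12, G+C=5 → Tm = 2(12)+4(5) = 44°C
Primer R: A+T=4, G+C=6 → Tm = 2(4)+4(6) = 32°C
44°C vs 32°C → primer F is higher.

Primer F, 44°C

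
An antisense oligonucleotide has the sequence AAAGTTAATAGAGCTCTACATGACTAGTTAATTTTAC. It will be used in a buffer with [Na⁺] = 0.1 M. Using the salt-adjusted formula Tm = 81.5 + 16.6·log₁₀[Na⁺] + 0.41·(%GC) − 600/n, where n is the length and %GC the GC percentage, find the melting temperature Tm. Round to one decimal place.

59.8°C

Length n = 37. Counting bases: T=13, C=5, G=5, A=14
G+C = 10, so %GC = 10/37 × 100 = 27.027%
Salt term: 16.6 × (-1) = -16.6
GC term: 0.41 × 27.027 = 11.081; length term: −600/37 = −16.216
Tm = 81.5 + (-16.6) + 11.081 − 16.216 = 59.765 → 59.8°C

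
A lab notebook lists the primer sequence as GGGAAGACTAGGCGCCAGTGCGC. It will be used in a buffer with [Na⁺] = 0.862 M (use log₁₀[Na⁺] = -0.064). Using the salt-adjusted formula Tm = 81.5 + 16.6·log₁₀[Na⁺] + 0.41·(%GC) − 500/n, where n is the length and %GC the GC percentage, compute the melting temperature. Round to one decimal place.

Length n = 23. Base counts: G=10, T=2, A=5, C=6
G+C = 16, so %GC = 16/23 × 100 = 69.565%
Salt term: 16.6 × (-0.064) = -1.062
GC term: 0.41 × 69.565 = 28.522; length term: −500/23 = −21.739
Tm = 81.5 + (-1.062) + 28.522 − 21.739 = 87.221 → 87.2°C

87.2°C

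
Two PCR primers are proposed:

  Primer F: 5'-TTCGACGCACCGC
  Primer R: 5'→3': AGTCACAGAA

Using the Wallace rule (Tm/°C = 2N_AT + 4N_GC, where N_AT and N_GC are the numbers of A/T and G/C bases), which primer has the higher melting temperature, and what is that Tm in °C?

Primer F, 44°C

Primer F: A+T=4, G+C=9 → Tm = 2(4)+4(9) = 44°C
Primer R: A+T=6, G+C=4 → Tm = 2(6)+4(4) = 28°C
44°C vs 28°C → primer F is higher.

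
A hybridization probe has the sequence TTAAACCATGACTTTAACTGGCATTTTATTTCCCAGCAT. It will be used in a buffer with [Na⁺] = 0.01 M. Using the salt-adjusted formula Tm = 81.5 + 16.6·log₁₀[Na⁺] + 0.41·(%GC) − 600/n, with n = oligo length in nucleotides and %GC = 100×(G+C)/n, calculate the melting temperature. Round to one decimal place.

Length n = 39. Counting bases: A=11, G=4, C=9, T=15
G+C = 13, so %GC = 13/39 × 100 = 33.333%
Salt term: 16.6 × (-2) = -33.2
GC term: 0.41 × 33.333 = 13.667; length term: −600/39 = −15.385
Tm = 81.5 + (-33.2) + 13.667 − 15.385 = 46.582 → 46.6°C

46.6°C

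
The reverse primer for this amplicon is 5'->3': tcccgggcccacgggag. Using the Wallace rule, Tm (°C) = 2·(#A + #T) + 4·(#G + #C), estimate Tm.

Counting bases: T=1, A=2, G=7, C=7
AT pairs contribute 3, GC pairs contribute 14.
Tm = 2(3) + 4(14) = 6 + 56 = 62°C

62°C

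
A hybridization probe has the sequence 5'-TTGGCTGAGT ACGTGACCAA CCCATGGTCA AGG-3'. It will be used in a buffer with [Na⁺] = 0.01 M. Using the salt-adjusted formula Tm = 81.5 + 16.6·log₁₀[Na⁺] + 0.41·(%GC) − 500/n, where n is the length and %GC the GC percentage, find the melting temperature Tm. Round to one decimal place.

55.5°C

Length n = 33. C=8, A=8, T=7, G=10
G+C = 18, so %GC = 18/33 × 100 = 54.545%
Salt term: 16.6 × (-2) = -33.2
GC term: 0.41 × 54.545 = 22.363; length term: −500/33 = −15.152
Tm = 81.5 + (-33.2) + 22.363 − 15.152 = 55.511 → 55.5°C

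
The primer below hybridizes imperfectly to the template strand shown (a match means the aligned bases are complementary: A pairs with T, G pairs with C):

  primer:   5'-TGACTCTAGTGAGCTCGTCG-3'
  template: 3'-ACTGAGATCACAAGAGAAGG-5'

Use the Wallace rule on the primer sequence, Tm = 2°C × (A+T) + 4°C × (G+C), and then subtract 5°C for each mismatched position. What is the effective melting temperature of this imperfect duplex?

42°C

Primer base counts: A=3, T=6, G=6, C=5 → A+T=9, G+C=11
Perfect-match Tm = 2(9) + 4(11) = 18 + 44 = 62°C
Mismatches (positions where the bases are not complementary): 4 (at positions 12, 13, 17, 20)
Effective Tm = 62 − 4×5 = 62 − 20 = 42°C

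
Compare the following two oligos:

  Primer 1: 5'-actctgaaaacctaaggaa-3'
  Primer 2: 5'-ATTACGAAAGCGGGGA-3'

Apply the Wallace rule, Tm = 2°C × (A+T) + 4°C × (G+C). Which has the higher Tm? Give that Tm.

Primer 1, 52°C

Primer 1: A+T=12, G+C=7 → Tm = 2(12)+4(7) = 52°C
Primer 2: A+T=8, G+C=8 → Tm = 2(8)+4(8) = 48°C
52°C vs 48°C → primer 1 is higher.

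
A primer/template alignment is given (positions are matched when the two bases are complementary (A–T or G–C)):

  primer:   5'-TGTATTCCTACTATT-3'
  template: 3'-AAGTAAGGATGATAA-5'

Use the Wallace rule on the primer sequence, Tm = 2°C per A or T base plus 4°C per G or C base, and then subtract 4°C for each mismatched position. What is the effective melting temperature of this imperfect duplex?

30°C

Primer base counts: A=3, T=8, G=1, C=3 → A+T=11, G+C=4
Perfect-match Tm = 2(11) + 4(4) = 22 + 16 = 38°C
Mismatches (positions where the bases are not complementary): 2 (at positions 2, 3)
Effective Tm = 38 − 2×4 = 38 − 8 = 30°C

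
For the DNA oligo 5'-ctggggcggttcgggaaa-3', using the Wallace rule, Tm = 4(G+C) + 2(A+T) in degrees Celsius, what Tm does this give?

60°C

A=3, C=3, G=9, T=3
AT pairs contribute 6, GC pairs contribute 12.
Tm = 2(6) + 4(12) = 12 + 48 = 60°C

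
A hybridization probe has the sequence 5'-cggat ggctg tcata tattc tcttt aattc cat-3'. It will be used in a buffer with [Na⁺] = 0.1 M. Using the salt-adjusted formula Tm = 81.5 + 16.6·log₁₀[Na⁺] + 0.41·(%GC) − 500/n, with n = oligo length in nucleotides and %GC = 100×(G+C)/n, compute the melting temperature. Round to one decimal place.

Length n = 33. Base counts: T=14, A=7, C=7, G=5
G+C = 12, so %GC = 12/33 × 100 = 36.364%
Salt term: 16.6 × (-1) = -16.6
GC term: 0.41 × 36.364 = 14.909; length term: −500/33 = −15.152
Tm = 81.5 + (-16.6) + 14.909 − 15.152 = 64.657 → 64.7°C

64.7°C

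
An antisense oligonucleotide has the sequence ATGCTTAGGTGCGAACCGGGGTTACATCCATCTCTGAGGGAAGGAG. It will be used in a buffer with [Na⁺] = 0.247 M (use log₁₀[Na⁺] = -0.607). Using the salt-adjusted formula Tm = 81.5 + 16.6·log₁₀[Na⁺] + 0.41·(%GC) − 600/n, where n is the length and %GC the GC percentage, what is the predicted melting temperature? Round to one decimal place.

Length n = 46. Base counts: G=16, C=9, T=10, A=11
G+C = 25, so %GC = 25/46 × 100 = 54.348%
Salt term: 16.6 × (-0.607) = -10.076
GC term: 0.41 × 54.348 = 22.283; length term: −600/46 = −13.043
Tm = 81.5 + (-10.076) + 22.283 − 13.043 = 80.664 → 80.7°C

80.7°C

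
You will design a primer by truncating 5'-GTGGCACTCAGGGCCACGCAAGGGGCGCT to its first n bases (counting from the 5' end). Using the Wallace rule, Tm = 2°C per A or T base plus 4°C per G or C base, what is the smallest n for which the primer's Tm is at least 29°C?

First 8 bases: GTGGCACT → Tm = 26°C (< 29°C)
First 9 bases: GTGGCACTC → Tm = 30°C (≥ 29°C)
Each additional base adds 2°C (A/T) or 4°C (G/C), so Tm is non-decreasing in n; n = 9 is the first length to reach 29°C.

n = 9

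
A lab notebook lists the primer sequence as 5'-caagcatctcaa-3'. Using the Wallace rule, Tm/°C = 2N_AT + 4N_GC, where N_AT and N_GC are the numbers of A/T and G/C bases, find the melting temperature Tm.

34°C

Base counts: A=5, G=1, C=4, T=2
So N_AT = 7 and N_GC = 5.
Tm = 4·5 + 2·7 = 20 + 14 = 34°C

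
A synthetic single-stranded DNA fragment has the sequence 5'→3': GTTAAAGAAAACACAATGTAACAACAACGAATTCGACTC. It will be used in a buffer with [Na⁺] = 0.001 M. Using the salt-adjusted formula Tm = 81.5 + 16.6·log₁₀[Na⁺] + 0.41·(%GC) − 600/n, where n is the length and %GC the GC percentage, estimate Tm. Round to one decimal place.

Length n = 39. Base counts: A=19, C=8, G=5, T=7
G+C = 13, so %GC = 13/39 × 100 = 33.333%
Salt term: 16.6 × (-3) = -49.8
GC term: 0.41 × 33.333 = 13.667; length term: −600/39 = −15.385
Tm = 81.5 + (-49.8) + 13.667 − 15.385 = 29.982 → 30.0°C

30.0°C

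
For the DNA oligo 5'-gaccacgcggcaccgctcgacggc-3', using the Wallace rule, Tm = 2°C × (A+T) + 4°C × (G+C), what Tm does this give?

Base counts: A=4, G=8, T=1, C=11
So N_AT = 5 and N_GC = 19.
Tm = 4·19 + 2·5 = 76 + 10 = 86°C

86°C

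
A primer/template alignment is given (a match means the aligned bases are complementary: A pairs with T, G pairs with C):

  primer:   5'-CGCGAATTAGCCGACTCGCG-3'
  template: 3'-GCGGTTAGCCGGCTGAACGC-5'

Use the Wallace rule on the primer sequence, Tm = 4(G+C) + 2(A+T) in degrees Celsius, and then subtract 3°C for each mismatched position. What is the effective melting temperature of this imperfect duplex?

Primer base counts: A=4, T=3, G=6, C=7 → A+T=7, G+C=13
Perfect-match Tm = 2(7) + 4(13) = 14 + 52 = 66°C
Mismatches (positions where the bases are not complementary): 4 (at positions 4, 8, 9, 17)
Effective Tm = 66 − 4×3 = 66 − 12 = 54°C

54°C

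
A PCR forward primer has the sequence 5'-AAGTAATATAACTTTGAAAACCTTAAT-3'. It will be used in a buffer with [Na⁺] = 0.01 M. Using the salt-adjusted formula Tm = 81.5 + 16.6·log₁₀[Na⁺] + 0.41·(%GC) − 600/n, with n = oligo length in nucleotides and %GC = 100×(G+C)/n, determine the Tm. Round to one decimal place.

Length n = 27. Counting bases: G=2, C=3, A=13, T=9
G+C = 5, so %GC = 5/27 × 100 = 18.519%
Salt term: 16.6 × (-2) = -33.2
GC term: 0.41 × 18.519 = 7.593; length term: −600/27 = −22.222
Tm = 81.5 + (-33.2) + 7.593 − 22.222 = 33.671 → 33.7°C

33.7°C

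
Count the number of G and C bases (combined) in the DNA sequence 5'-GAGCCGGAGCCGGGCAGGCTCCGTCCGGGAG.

Base counts: G=15, A=4, T=2, C=10
Total G or C: 15 + 10 = 25

25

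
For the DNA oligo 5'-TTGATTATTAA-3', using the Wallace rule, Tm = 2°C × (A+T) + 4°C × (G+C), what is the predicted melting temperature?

24°C

Counting bases: A=4, C=0, G=1, T=6
So N_AT = 10 and N_GC = 1.
Tm = 2(10) + 4(1) = 20 + 4 = 24°C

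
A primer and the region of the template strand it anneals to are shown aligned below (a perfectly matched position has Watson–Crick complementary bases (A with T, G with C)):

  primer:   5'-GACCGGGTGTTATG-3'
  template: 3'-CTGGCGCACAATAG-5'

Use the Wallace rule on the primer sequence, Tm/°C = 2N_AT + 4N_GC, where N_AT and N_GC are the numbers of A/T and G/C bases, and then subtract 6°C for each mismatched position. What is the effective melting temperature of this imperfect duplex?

Primer base counts: A=2, T=4, G=6, C=2 → A+T=6, G+C=8
Perfect-match Tm = 2(6) + 4(8) = 12 + 32 = 44°C
Mismatches (positions where the bases are not complementary): 2 (at positions 6, 14)
Effective Tm = 44 − 2×6 = 44 − 12 = 32°C

32°C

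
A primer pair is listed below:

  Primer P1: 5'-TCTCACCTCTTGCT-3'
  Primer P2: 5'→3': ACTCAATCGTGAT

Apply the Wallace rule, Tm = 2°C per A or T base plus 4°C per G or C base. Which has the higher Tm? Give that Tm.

Primer P1, 42°C

Primer P1: A+T=7, G+C=7 → Tm = 2(7)+4(7) = 42°C
Primer P2: A+T=8, G+C=5 → Tm = 2(8)+4(5) = 36°C
42°C vs 36°C → primer P1 is higher.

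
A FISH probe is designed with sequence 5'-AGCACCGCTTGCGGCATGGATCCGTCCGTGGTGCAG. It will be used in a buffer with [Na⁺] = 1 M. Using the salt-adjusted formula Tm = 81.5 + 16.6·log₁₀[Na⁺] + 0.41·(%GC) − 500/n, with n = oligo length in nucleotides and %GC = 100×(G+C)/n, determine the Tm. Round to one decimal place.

Length n = 36. Counting bases: G=13, A=5, C=11, T=7
G+C = 24, so %GC = 24/36 × 100 = 66.667%
Salt term: 16.6 × (0) = 0
GC term: 0.41 × 66.667 = 27.333; length term: −500/36 = −13.889
Tm = 81.5 + (0) + 27.333 − 13.889 = 94.944 → 94.9°C

94.9°C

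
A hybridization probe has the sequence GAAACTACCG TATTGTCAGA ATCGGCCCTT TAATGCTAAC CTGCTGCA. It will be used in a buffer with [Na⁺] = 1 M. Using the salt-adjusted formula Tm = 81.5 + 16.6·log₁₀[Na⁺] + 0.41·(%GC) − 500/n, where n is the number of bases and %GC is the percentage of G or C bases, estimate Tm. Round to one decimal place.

Length n = 48. Counting bases: T=13, A=13, C=13, G=9
G+C = 22, so %GC = 22/48 × 100 = 45.833%
Salt term: 16.6 × (0) = 0
GC term: 0.41 × 45.833 = 18.792; length term: −500/48 = −10.417
Tm = 81.5 + (0) + 18.792 − 10.417 = 89.875 → 89.9°C

89.9°C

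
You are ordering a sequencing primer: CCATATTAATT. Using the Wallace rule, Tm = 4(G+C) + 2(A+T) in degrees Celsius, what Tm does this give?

26°C

Counting bases: T=5, G=0, C=2, A=4
A+T = 9, G+C = 2
Tm = 4·2 + 2·9 = 8 + 18 = 26°C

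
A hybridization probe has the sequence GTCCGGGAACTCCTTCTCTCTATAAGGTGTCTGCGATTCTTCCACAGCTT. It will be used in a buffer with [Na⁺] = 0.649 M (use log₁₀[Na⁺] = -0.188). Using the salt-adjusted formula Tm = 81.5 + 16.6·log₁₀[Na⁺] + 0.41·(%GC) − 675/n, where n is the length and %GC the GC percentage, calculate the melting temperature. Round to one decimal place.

85.4°C

Length n = 50. Counting bases: A=8, G=10, T=17, C=15
G+C = 25, so %GC = 25/50 × 100 = 50%
Salt term: 16.6 × (-0.188) = -3.121
GC term: 0.41 × 50 = 20.5; length term: −675/50 = −13.5
Tm = 81.5 + (-3.121) + 20.5 − 13.5 = 85.379 → 85.4°C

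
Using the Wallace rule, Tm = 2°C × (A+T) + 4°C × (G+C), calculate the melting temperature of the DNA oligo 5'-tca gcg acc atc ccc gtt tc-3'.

Scanning the sequence gives C=9, T=5, A=3, G=3.
So N_AT = 8 and N_GC = 12.
Tm = 2×8 + 4×12 = 64°C

64°C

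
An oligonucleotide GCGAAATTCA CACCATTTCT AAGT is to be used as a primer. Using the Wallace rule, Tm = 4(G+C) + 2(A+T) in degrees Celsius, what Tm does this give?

Counting bases: G=3, C=6, A=8, T=7
So N_AT = 15 and N_GC = 9.
Tm = 4·9 + 2·15 = 36 + 30 = 66°C

66°C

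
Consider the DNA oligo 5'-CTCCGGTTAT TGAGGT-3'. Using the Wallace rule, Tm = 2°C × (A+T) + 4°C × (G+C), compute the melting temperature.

48°C

A=2, C=3, T=6, G=5
AT pairs contribute 8, GC pairs contribute 8.
Tm = 4·8 + 2·8 = 32 + 16 = 48°C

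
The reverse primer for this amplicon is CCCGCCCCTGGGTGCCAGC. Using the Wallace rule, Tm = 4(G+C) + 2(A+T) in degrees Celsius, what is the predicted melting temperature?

T=2, A=1, G=6, C=10
A+T = 3, G+C = 16
Tm = 2×3 + 4×16 = 70°C

70°C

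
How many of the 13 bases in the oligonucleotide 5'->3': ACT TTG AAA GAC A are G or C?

Counting bases: G=2, T=3, C=2, A=6
Total G or C: 2 + 2 = 4

4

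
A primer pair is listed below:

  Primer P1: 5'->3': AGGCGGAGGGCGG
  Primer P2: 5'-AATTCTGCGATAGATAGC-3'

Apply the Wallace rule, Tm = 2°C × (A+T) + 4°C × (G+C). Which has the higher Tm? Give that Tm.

Primer P1: A+T=2, G+C=11 → Tm = 2(2)+4(11) = 48°C
Primer P2: A+T=11, G+C=7 → Tm = 2(11)+4(7) = 50°C
48°C vs 50°C → primer P2 is higher.

Primer P2, 50°C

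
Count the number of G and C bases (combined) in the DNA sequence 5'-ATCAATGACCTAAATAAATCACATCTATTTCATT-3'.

8

Scanning the sequence gives G=1, C=7, A=14, T=12.
Total G or C: 1 + 7 = 8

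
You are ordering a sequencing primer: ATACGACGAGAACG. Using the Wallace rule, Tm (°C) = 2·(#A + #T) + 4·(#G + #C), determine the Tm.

42°C

Counting bases: C=3, T=1, A=6, G=4
So N_AT = 7 and N_GC = 7.
Tm = 2(7) + 4(7) = 14 + 28 = 42°C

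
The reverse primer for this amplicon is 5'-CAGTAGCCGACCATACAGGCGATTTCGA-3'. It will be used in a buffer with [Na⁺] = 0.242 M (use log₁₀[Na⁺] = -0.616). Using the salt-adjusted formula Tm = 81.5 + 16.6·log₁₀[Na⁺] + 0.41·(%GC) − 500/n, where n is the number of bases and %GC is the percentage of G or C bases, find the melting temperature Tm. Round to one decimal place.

Length n = 28. Scanning the sequence gives T=5, G=7, A=8, C=8.
G+C = 15, so %GC = 15/28 × 100 = 53.571%
Salt term: 16.6 × (-0.616) = -10.226
GC term: 0.41 × 53.571 = 21.964; length term: −500/28 = −17.857
Tm = 81.5 + (-10.226) + 21.964 − 17.857 = 75.381 → 75.4°C

75.4°C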